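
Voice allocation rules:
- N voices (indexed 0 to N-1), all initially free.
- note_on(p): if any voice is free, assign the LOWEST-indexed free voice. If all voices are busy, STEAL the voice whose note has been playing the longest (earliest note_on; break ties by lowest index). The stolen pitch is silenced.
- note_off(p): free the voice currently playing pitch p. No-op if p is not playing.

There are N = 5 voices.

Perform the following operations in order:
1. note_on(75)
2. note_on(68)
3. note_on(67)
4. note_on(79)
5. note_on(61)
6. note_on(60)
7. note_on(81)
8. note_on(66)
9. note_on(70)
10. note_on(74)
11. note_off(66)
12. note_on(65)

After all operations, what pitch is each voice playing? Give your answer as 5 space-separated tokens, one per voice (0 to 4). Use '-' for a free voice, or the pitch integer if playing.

Answer: 60 81 65 70 74

Derivation:
Op 1: note_on(75): voice 0 is free -> assigned | voices=[75 - - - -]
Op 2: note_on(68): voice 1 is free -> assigned | voices=[75 68 - - -]
Op 3: note_on(67): voice 2 is free -> assigned | voices=[75 68 67 - -]
Op 4: note_on(79): voice 3 is free -> assigned | voices=[75 68 67 79 -]
Op 5: note_on(61): voice 4 is free -> assigned | voices=[75 68 67 79 61]
Op 6: note_on(60): all voices busy, STEAL voice 0 (pitch 75, oldest) -> assign | voices=[60 68 67 79 61]
Op 7: note_on(81): all voices busy, STEAL voice 1 (pitch 68, oldest) -> assign | voices=[60 81 67 79 61]
Op 8: note_on(66): all voices busy, STEAL voice 2 (pitch 67, oldest) -> assign | voices=[60 81 66 79 61]
Op 9: note_on(70): all voices busy, STEAL voice 3 (pitch 79, oldest) -> assign | voices=[60 81 66 70 61]
Op 10: note_on(74): all voices busy, STEAL voice 4 (pitch 61, oldest) -> assign | voices=[60 81 66 70 74]
Op 11: note_off(66): free voice 2 | voices=[60 81 - 70 74]
Op 12: note_on(65): voice 2 is free -> assigned | voices=[60 81 65 70 74]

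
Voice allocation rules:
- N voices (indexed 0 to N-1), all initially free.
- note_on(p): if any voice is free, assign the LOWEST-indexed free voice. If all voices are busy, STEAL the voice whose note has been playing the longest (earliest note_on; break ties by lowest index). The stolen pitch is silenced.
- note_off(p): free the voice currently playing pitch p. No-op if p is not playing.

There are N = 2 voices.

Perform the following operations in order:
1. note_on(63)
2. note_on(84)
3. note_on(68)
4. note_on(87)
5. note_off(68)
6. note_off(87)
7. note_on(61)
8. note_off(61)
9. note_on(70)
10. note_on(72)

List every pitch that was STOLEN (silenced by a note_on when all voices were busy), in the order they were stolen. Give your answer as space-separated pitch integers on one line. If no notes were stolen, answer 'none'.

Answer: 63 84

Derivation:
Op 1: note_on(63): voice 0 is free -> assigned | voices=[63 -]
Op 2: note_on(84): voice 1 is free -> assigned | voices=[63 84]
Op 3: note_on(68): all voices busy, STEAL voice 0 (pitch 63, oldest) -> assign | voices=[68 84]
Op 4: note_on(87): all voices busy, STEAL voice 1 (pitch 84, oldest) -> assign | voices=[68 87]
Op 5: note_off(68): free voice 0 | voices=[- 87]
Op 6: note_off(87): free voice 1 | voices=[- -]
Op 7: note_on(61): voice 0 is free -> assigned | voices=[61 -]
Op 8: note_off(61): free voice 0 | voices=[- -]
Op 9: note_on(70): voice 0 is free -> assigned | voices=[70 -]
Op 10: note_on(72): voice 1 is free -> assigned | voices=[70 72]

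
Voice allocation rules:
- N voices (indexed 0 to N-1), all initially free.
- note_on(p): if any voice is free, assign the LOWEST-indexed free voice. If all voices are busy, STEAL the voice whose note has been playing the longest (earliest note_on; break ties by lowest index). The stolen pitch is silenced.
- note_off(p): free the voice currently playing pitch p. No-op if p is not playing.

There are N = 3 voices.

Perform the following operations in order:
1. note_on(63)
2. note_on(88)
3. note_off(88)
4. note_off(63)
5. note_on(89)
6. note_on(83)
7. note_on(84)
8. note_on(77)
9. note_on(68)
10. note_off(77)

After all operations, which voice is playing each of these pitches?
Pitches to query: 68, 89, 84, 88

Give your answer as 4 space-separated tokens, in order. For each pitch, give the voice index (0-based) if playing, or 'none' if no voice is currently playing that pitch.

Op 1: note_on(63): voice 0 is free -> assigned | voices=[63 - -]
Op 2: note_on(88): voice 1 is free -> assigned | voices=[63 88 -]
Op 3: note_off(88): free voice 1 | voices=[63 - -]
Op 4: note_off(63): free voice 0 | voices=[- - -]
Op 5: note_on(89): voice 0 is free -> assigned | voices=[89 - -]
Op 6: note_on(83): voice 1 is free -> assigned | voices=[89 83 -]
Op 7: note_on(84): voice 2 is free -> assigned | voices=[89 83 84]
Op 8: note_on(77): all voices busy, STEAL voice 0 (pitch 89, oldest) -> assign | voices=[77 83 84]
Op 9: note_on(68): all voices busy, STEAL voice 1 (pitch 83, oldest) -> assign | voices=[77 68 84]
Op 10: note_off(77): free voice 0 | voices=[- 68 84]

Answer: 1 none 2 none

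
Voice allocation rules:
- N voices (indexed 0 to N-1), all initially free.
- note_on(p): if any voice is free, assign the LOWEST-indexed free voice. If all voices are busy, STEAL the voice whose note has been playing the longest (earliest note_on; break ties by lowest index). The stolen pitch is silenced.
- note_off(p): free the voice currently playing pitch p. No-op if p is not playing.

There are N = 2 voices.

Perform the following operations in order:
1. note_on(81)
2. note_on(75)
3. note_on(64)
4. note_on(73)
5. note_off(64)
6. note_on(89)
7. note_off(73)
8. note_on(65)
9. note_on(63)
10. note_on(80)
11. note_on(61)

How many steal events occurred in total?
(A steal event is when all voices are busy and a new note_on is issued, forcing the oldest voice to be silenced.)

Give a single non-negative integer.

Answer: 5

Derivation:
Op 1: note_on(81): voice 0 is free -> assigned | voices=[81 -]
Op 2: note_on(75): voice 1 is free -> assigned | voices=[81 75]
Op 3: note_on(64): all voices busy, STEAL voice 0 (pitch 81, oldest) -> assign | voices=[64 75]
Op 4: note_on(73): all voices busy, STEAL voice 1 (pitch 75, oldest) -> assign | voices=[64 73]
Op 5: note_off(64): free voice 0 | voices=[- 73]
Op 6: note_on(89): voice 0 is free -> assigned | voices=[89 73]
Op 7: note_off(73): free voice 1 | voices=[89 -]
Op 8: note_on(65): voice 1 is free -> assigned | voices=[89 65]
Op 9: note_on(63): all voices busy, STEAL voice 0 (pitch 89, oldest) -> assign | voices=[63 65]
Op 10: note_on(80): all voices busy, STEAL voice 1 (pitch 65, oldest) -> assign | voices=[63 80]
Op 11: note_on(61): all voices busy, STEAL voice 0 (pitch 63, oldest) -> assign | voices=[61 80]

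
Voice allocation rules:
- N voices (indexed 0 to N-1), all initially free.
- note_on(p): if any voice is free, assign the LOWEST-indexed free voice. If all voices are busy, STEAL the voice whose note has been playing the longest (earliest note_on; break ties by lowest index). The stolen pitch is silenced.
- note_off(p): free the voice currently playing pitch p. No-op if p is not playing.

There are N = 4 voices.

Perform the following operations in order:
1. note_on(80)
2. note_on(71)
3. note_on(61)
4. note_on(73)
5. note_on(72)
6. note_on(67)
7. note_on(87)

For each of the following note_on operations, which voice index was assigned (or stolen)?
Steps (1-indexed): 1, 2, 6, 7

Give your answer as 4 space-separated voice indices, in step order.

Op 1: note_on(80): voice 0 is free -> assigned | voices=[80 - - -]
Op 2: note_on(71): voice 1 is free -> assigned | voices=[80 71 - -]
Op 3: note_on(61): voice 2 is free -> assigned | voices=[80 71 61 -]
Op 4: note_on(73): voice 3 is free -> assigned | voices=[80 71 61 73]
Op 5: note_on(72): all voices busy, STEAL voice 0 (pitch 80, oldest) -> assign | voices=[72 71 61 73]
Op 6: note_on(67): all voices busy, STEAL voice 1 (pitch 71, oldest) -> assign | voices=[72 67 61 73]
Op 7: note_on(87): all voices busy, STEAL voice 2 (pitch 61, oldest) -> assign | voices=[72 67 87 73]

Answer: 0 1 1 2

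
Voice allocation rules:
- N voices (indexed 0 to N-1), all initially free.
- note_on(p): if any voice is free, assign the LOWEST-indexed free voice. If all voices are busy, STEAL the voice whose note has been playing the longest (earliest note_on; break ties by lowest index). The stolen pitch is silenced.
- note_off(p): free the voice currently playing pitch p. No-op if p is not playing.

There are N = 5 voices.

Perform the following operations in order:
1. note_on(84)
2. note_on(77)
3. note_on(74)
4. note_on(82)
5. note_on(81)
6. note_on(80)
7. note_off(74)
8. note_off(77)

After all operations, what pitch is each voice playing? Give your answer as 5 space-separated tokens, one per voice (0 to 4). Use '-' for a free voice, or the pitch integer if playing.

Op 1: note_on(84): voice 0 is free -> assigned | voices=[84 - - - -]
Op 2: note_on(77): voice 1 is free -> assigned | voices=[84 77 - - -]
Op 3: note_on(74): voice 2 is free -> assigned | voices=[84 77 74 - -]
Op 4: note_on(82): voice 3 is free -> assigned | voices=[84 77 74 82 -]
Op 5: note_on(81): voice 4 is free -> assigned | voices=[84 77 74 82 81]
Op 6: note_on(80): all voices busy, STEAL voice 0 (pitch 84, oldest) -> assign | voices=[80 77 74 82 81]
Op 7: note_off(74): free voice 2 | voices=[80 77 - 82 81]
Op 8: note_off(77): free voice 1 | voices=[80 - - 82 81]

Answer: 80 - - 82 81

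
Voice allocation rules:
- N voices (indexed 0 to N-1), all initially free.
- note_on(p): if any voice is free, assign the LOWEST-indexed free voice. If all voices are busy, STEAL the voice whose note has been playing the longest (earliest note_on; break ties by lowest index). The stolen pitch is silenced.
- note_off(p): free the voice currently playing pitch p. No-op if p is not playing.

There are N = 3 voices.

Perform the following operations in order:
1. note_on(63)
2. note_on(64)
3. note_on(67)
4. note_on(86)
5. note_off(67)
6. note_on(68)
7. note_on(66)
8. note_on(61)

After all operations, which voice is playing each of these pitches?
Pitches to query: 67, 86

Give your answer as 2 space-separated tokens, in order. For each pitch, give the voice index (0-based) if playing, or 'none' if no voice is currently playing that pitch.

Answer: none none

Derivation:
Op 1: note_on(63): voice 0 is free -> assigned | voices=[63 - -]
Op 2: note_on(64): voice 1 is free -> assigned | voices=[63 64 -]
Op 3: note_on(67): voice 2 is free -> assigned | voices=[63 64 67]
Op 4: note_on(86): all voices busy, STEAL voice 0 (pitch 63, oldest) -> assign | voices=[86 64 67]
Op 5: note_off(67): free voice 2 | voices=[86 64 -]
Op 6: note_on(68): voice 2 is free -> assigned | voices=[86 64 68]
Op 7: note_on(66): all voices busy, STEAL voice 1 (pitch 64, oldest) -> assign | voices=[86 66 68]
Op 8: note_on(61): all voices busy, STEAL voice 0 (pitch 86, oldest) -> assign | voices=[61 66 68]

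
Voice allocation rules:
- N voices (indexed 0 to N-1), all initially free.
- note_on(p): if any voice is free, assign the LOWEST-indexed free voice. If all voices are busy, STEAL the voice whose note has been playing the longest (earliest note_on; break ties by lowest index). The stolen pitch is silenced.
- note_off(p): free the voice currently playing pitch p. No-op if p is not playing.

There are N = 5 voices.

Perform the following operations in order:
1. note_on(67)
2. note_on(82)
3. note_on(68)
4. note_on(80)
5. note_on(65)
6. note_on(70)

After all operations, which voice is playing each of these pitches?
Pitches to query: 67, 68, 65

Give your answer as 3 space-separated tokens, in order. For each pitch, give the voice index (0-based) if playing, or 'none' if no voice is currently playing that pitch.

Answer: none 2 4

Derivation:
Op 1: note_on(67): voice 0 is free -> assigned | voices=[67 - - - -]
Op 2: note_on(82): voice 1 is free -> assigned | voices=[67 82 - - -]
Op 3: note_on(68): voice 2 is free -> assigned | voices=[67 82 68 - -]
Op 4: note_on(80): voice 3 is free -> assigned | voices=[67 82 68 80 -]
Op 5: note_on(65): voice 4 is free -> assigned | voices=[67 82 68 80 65]
Op 6: note_on(70): all voices busy, STEAL voice 0 (pitch 67, oldest) -> assign | voices=[70 82 68 80 65]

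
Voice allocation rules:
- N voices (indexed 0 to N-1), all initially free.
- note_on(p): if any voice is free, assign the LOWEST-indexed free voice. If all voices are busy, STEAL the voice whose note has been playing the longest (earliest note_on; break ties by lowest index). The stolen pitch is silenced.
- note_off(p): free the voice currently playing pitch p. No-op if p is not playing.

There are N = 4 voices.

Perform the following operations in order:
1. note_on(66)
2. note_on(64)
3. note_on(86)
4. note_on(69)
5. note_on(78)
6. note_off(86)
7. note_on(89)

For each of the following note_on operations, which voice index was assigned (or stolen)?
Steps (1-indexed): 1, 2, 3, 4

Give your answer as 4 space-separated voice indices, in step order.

Op 1: note_on(66): voice 0 is free -> assigned | voices=[66 - - -]
Op 2: note_on(64): voice 1 is free -> assigned | voices=[66 64 - -]
Op 3: note_on(86): voice 2 is free -> assigned | voices=[66 64 86 -]
Op 4: note_on(69): voice 3 is free -> assigned | voices=[66 64 86 69]
Op 5: note_on(78): all voices busy, STEAL voice 0 (pitch 66, oldest) -> assign | voices=[78 64 86 69]
Op 6: note_off(86): free voice 2 | voices=[78 64 - 69]
Op 7: note_on(89): voice 2 is free -> assigned | voices=[78 64 89 69]

Answer: 0 1 2 3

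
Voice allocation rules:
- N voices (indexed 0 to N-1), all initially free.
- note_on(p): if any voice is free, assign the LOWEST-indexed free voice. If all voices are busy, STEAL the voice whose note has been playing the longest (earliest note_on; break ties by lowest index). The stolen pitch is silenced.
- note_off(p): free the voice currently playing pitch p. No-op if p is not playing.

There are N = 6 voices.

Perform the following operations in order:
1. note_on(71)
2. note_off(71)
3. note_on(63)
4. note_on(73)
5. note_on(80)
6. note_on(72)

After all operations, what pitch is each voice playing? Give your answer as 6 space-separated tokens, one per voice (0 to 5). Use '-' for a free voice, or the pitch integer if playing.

Op 1: note_on(71): voice 0 is free -> assigned | voices=[71 - - - - -]
Op 2: note_off(71): free voice 0 | voices=[- - - - - -]
Op 3: note_on(63): voice 0 is free -> assigned | voices=[63 - - - - -]
Op 4: note_on(73): voice 1 is free -> assigned | voices=[63 73 - - - -]
Op 5: note_on(80): voice 2 is free -> assigned | voices=[63 73 80 - - -]
Op 6: note_on(72): voice 3 is free -> assigned | voices=[63 73 80 72 - -]

Answer: 63 73 80 72 - -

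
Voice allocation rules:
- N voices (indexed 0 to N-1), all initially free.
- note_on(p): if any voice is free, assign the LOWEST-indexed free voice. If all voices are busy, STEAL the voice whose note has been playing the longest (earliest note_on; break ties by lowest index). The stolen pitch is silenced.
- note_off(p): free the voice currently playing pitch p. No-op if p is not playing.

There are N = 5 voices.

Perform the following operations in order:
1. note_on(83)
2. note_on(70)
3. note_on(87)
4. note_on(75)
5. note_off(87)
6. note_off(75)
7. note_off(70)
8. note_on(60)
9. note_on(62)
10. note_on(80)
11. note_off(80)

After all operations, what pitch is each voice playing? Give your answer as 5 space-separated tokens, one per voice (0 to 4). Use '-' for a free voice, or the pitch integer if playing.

Answer: 83 60 62 - -

Derivation:
Op 1: note_on(83): voice 0 is free -> assigned | voices=[83 - - - -]
Op 2: note_on(70): voice 1 is free -> assigned | voices=[83 70 - - -]
Op 3: note_on(87): voice 2 is free -> assigned | voices=[83 70 87 - -]
Op 4: note_on(75): voice 3 is free -> assigned | voices=[83 70 87 75 -]
Op 5: note_off(87): free voice 2 | voices=[83 70 - 75 -]
Op 6: note_off(75): free voice 3 | voices=[83 70 - - -]
Op 7: note_off(70): free voice 1 | voices=[83 - - - -]
Op 8: note_on(60): voice 1 is free -> assigned | voices=[83 60 - - -]
Op 9: note_on(62): voice 2 is free -> assigned | voices=[83 60 62 - -]
Op 10: note_on(80): voice 3 is free -> assigned | voices=[83 60 62 80 -]
Op 11: note_off(80): free voice 3 | voices=[83 60 62 - -]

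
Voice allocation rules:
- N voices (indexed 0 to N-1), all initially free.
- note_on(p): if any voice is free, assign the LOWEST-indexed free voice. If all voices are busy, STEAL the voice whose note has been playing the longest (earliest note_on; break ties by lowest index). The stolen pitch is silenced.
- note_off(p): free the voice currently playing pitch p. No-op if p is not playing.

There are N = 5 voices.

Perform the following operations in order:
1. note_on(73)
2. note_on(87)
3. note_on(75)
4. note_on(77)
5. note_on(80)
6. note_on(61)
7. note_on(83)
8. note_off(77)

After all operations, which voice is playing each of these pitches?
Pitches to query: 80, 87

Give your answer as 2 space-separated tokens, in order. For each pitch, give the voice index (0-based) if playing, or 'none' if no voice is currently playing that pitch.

Op 1: note_on(73): voice 0 is free -> assigned | voices=[73 - - - -]
Op 2: note_on(87): voice 1 is free -> assigned | voices=[73 87 - - -]
Op 3: note_on(75): voice 2 is free -> assigned | voices=[73 87 75 - -]
Op 4: note_on(77): voice 3 is free -> assigned | voices=[73 87 75 77 -]
Op 5: note_on(80): voice 4 is free -> assigned | voices=[73 87 75 77 80]
Op 6: note_on(61): all voices busy, STEAL voice 0 (pitch 73, oldest) -> assign | voices=[61 87 75 77 80]
Op 7: note_on(83): all voices busy, STEAL voice 1 (pitch 87, oldest) -> assign | voices=[61 83 75 77 80]
Op 8: note_off(77): free voice 3 | voices=[61 83 75 - 80]

Answer: 4 none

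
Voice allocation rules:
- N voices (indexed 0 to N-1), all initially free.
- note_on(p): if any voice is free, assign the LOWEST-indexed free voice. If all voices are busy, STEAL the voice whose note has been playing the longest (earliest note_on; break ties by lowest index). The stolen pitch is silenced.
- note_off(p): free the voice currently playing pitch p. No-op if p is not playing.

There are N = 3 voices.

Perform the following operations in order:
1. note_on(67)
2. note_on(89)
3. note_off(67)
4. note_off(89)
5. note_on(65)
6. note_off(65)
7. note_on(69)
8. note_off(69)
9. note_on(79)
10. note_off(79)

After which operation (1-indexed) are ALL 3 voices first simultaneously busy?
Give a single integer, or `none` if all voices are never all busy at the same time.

Op 1: note_on(67): voice 0 is free -> assigned | voices=[67 - -]
Op 2: note_on(89): voice 1 is free -> assigned | voices=[67 89 -]
Op 3: note_off(67): free voice 0 | voices=[- 89 -]
Op 4: note_off(89): free voice 1 | voices=[- - -]
Op 5: note_on(65): voice 0 is free -> assigned | voices=[65 - -]
Op 6: note_off(65): free voice 0 | voices=[- - -]
Op 7: note_on(69): voice 0 is free -> assigned | voices=[69 - -]
Op 8: note_off(69): free voice 0 | voices=[- - -]
Op 9: note_on(79): voice 0 is free -> assigned | voices=[79 - -]
Op 10: note_off(79): free voice 0 | voices=[- - -]

Answer: none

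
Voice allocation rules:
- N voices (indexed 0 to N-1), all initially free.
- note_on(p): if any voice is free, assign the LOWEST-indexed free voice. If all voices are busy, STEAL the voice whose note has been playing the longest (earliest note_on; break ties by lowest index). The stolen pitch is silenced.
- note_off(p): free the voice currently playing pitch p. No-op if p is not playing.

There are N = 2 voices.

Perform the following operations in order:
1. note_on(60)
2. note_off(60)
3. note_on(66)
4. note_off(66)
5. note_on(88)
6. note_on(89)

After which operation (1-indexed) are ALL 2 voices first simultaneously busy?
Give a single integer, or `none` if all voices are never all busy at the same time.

Answer: 6

Derivation:
Op 1: note_on(60): voice 0 is free -> assigned | voices=[60 -]
Op 2: note_off(60): free voice 0 | voices=[- -]
Op 3: note_on(66): voice 0 is free -> assigned | voices=[66 -]
Op 4: note_off(66): free voice 0 | voices=[- -]
Op 5: note_on(88): voice 0 is free -> assigned | voices=[88 -]
Op 6: note_on(89): voice 1 is free -> assigned | voices=[88 89]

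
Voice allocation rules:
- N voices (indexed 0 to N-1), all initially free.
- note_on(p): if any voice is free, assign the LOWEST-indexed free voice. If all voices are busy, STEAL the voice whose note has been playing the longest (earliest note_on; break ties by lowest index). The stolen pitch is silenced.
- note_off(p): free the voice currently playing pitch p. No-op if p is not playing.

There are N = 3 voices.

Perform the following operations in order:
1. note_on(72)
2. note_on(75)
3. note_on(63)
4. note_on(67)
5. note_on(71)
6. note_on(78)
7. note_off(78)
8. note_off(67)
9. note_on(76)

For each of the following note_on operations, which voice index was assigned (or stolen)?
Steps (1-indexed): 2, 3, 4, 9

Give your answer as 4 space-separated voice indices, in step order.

Op 1: note_on(72): voice 0 is free -> assigned | voices=[72 - -]
Op 2: note_on(75): voice 1 is free -> assigned | voices=[72 75 -]
Op 3: note_on(63): voice 2 is free -> assigned | voices=[72 75 63]
Op 4: note_on(67): all voices busy, STEAL voice 0 (pitch 72, oldest) -> assign | voices=[67 75 63]
Op 5: note_on(71): all voices busy, STEAL voice 1 (pitch 75, oldest) -> assign | voices=[67 71 63]
Op 6: note_on(78): all voices busy, STEAL voice 2 (pitch 63, oldest) -> assign | voices=[67 71 78]
Op 7: note_off(78): free voice 2 | voices=[67 71 -]
Op 8: note_off(67): free voice 0 | voices=[- 71 -]
Op 9: note_on(76): voice 0 is free -> assigned | voices=[76 71 -]

Answer: 1 2 0 0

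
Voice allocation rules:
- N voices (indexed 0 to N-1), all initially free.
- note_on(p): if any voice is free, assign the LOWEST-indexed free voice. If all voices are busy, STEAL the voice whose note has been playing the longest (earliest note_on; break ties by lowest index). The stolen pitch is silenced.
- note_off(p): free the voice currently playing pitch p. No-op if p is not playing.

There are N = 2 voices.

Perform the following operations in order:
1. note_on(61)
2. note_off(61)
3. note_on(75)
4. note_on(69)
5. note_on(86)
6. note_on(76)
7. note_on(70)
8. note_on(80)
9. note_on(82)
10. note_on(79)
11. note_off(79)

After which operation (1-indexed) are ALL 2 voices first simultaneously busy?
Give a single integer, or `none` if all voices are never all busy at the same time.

Answer: 4

Derivation:
Op 1: note_on(61): voice 0 is free -> assigned | voices=[61 -]
Op 2: note_off(61): free voice 0 | voices=[- -]
Op 3: note_on(75): voice 0 is free -> assigned | voices=[75 -]
Op 4: note_on(69): voice 1 is free -> assigned | voices=[75 69]
Op 5: note_on(86): all voices busy, STEAL voice 0 (pitch 75, oldest) -> assign | voices=[86 69]
Op 6: note_on(76): all voices busy, STEAL voice 1 (pitch 69, oldest) -> assign | voices=[86 76]
Op 7: note_on(70): all voices busy, STEAL voice 0 (pitch 86, oldest) -> assign | voices=[70 76]
Op 8: note_on(80): all voices busy, STEAL voice 1 (pitch 76, oldest) -> assign | voices=[70 80]
Op 9: note_on(82): all voices busy, STEAL voice 0 (pitch 70, oldest) -> assign | voices=[82 80]
Op 10: note_on(79): all voices busy, STEAL voice 1 (pitch 80, oldest) -> assign | voices=[82 79]
Op 11: note_off(79): free voice 1 | voices=[82 -]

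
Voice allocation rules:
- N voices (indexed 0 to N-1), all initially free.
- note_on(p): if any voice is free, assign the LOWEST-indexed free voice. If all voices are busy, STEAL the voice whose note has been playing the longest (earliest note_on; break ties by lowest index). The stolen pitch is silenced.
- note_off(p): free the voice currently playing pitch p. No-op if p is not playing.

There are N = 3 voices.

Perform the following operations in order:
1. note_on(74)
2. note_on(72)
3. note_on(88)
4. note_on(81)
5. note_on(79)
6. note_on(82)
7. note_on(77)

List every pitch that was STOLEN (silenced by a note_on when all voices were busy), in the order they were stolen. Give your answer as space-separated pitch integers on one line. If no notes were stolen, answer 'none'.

Answer: 74 72 88 81

Derivation:
Op 1: note_on(74): voice 0 is free -> assigned | voices=[74 - -]
Op 2: note_on(72): voice 1 is free -> assigned | voices=[74 72 -]
Op 3: note_on(88): voice 2 is free -> assigned | voices=[74 72 88]
Op 4: note_on(81): all voices busy, STEAL voice 0 (pitch 74, oldest) -> assign | voices=[81 72 88]
Op 5: note_on(79): all voices busy, STEAL voice 1 (pitch 72, oldest) -> assign | voices=[81 79 88]
Op 6: note_on(82): all voices busy, STEAL voice 2 (pitch 88, oldest) -> assign | voices=[81 79 82]
Op 7: note_on(77): all voices busy, STEAL voice 0 (pitch 81, oldest) -> assign | voices=[77 79 82]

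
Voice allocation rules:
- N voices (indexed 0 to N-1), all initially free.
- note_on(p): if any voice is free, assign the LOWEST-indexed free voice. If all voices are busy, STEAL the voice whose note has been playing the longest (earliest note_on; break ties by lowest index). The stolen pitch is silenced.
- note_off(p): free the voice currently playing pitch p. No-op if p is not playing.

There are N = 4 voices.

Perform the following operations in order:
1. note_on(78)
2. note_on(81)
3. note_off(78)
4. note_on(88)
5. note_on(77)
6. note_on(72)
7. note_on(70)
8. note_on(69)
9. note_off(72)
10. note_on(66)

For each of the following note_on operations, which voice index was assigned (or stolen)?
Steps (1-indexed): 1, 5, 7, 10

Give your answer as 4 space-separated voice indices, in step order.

Answer: 0 2 1 3

Derivation:
Op 1: note_on(78): voice 0 is free -> assigned | voices=[78 - - -]
Op 2: note_on(81): voice 1 is free -> assigned | voices=[78 81 - -]
Op 3: note_off(78): free voice 0 | voices=[- 81 - -]
Op 4: note_on(88): voice 0 is free -> assigned | voices=[88 81 - -]
Op 5: note_on(77): voice 2 is free -> assigned | voices=[88 81 77 -]
Op 6: note_on(72): voice 3 is free -> assigned | voices=[88 81 77 72]
Op 7: note_on(70): all voices busy, STEAL voice 1 (pitch 81, oldest) -> assign | voices=[88 70 77 72]
Op 8: note_on(69): all voices busy, STEAL voice 0 (pitch 88, oldest) -> assign | voices=[69 70 77 72]
Op 9: note_off(72): free voice 3 | voices=[69 70 77 -]
Op 10: note_on(66): voice 3 is free -> assigned | voices=[69 70 77 66]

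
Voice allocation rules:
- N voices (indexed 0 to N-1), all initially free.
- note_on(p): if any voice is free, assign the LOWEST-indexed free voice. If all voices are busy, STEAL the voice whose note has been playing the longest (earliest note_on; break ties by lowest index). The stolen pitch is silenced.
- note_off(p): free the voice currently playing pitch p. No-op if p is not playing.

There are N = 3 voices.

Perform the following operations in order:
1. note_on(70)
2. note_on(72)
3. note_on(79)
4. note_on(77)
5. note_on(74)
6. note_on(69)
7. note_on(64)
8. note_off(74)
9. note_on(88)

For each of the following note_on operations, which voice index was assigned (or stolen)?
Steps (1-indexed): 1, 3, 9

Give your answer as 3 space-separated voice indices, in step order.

Answer: 0 2 1

Derivation:
Op 1: note_on(70): voice 0 is free -> assigned | voices=[70 - -]
Op 2: note_on(72): voice 1 is free -> assigned | voices=[70 72 -]
Op 3: note_on(79): voice 2 is free -> assigned | voices=[70 72 79]
Op 4: note_on(77): all voices busy, STEAL voice 0 (pitch 70, oldest) -> assign | voices=[77 72 79]
Op 5: note_on(74): all voices busy, STEAL voice 1 (pitch 72, oldest) -> assign | voices=[77 74 79]
Op 6: note_on(69): all voices busy, STEAL voice 2 (pitch 79, oldest) -> assign | voices=[77 74 69]
Op 7: note_on(64): all voices busy, STEAL voice 0 (pitch 77, oldest) -> assign | voices=[64 74 69]
Op 8: note_off(74): free voice 1 | voices=[64 - 69]
Op 9: note_on(88): voice 1 is free -> assigned | voices=[64 88 69]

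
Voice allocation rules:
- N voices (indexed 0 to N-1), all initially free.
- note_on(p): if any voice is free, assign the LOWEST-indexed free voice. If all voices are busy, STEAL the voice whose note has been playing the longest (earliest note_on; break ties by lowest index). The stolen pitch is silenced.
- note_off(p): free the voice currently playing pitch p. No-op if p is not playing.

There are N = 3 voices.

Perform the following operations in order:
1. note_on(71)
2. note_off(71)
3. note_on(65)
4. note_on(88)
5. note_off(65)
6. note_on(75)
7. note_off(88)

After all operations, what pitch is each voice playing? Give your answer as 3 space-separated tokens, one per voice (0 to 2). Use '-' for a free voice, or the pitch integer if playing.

Op 1: note_on(71): voice 0 is free -> assigned | voices=[71 - -]
Op 2: note_off(71): free voice 0 | voices=[- - -]
Op 3: note_on(65): voice 0 is free -> assigned | voices=[65 - -]
Op 4: note_on(88): voice 1 is free -> assigned | voices=[65 88 -]
Op 5: note_off(65): free voice 0 | voices=[- 88 -]
Op 6: note_on(75): voice 0 is free -> assigned | voices=[75 88 -]
Op 7: note_off(88): free voice 1 | voices=[75 - -]

Answer: 75 - -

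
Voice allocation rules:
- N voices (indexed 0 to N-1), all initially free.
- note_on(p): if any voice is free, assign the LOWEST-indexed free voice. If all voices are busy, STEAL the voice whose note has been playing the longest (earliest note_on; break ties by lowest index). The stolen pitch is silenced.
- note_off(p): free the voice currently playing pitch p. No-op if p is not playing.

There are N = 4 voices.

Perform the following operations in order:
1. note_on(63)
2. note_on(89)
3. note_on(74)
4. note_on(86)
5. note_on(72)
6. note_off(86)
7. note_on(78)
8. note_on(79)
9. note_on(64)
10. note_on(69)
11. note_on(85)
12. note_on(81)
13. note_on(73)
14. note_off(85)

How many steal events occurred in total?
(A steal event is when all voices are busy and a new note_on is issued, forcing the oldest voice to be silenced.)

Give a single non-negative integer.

Answer: 7

Derivation:
Op 1: note_on(63): voice 0 is free -> assigned | voices=[63 - - -]
Op 2: note_on(89): voice 1 is free -> assigned | voices=[63 89 - -]
Op 3: note_on(74): voice 2 is free -> assigned | voices=[63 89 74 -]
Op 4: note_on(86): voice 3 is free -> assigned | voices=[63 89 74 86]
Op 5: note_on(72): all voices busy, STEAL voice 0 (pitch 63, oldest) -> assign | voices=[72 89 74 86]
Op 6: note_off(86): free voice 3 | voices=[72 89 74 -]
Op 7: note_on(78): voice 3 is free -> assigned | voices=[72 89 74 78]
Op 8: note_on(79): all voices busy, STEAL voice 1 (pitch 89, oldest) -> assign | voices=[72 79 74 78]
Op 9: note_on(64): all voices busy, STEAL voice 2 (pitch 74, oldest) -> assign | voices=[72 79 64 78]
Op 10: note_on(69): all voices busy, STEAL voice 0 (pitch 72, oldest) -> assign | voices=[69 79 64 78]
Op 11: note_on(85): all voices busy, STEAL voice 3 (pitch 78, oldest) -> assign | voices=[69 79 64 85]
Op 12: note_on(81): all voices busy, STEAL voice 1 (pitch 79, oldest) -> assign | voices=[69 81 64 85]
Op 13: note_on(73): all voices busy, STEAL voice 2 (pitch 64, oldest) -> assign | voices=[69 81 73 85]
Op 14: note_off(85): free voice 3 | voices=[69 81 73 -]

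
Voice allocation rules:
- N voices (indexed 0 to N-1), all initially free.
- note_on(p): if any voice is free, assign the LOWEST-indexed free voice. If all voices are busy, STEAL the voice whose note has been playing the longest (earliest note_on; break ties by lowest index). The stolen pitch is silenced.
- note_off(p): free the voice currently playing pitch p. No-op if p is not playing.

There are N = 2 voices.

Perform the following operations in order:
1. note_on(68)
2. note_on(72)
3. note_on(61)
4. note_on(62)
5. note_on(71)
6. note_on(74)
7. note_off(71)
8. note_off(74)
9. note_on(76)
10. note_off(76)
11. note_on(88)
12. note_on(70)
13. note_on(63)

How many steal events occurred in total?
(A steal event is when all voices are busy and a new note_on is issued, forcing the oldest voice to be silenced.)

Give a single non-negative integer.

Op 1: note_on(68): voice 0 is free -> assigned | voices=[68 -]
Op 2: note_on(72): voice 1 is free -> assigned | voices=[68 72]
Op 3: note_on(61): all voices busy, STEAL voice 0 (pitch 68, oldest) -> assign | voices=[61 72]
Op 4: note_on(62): all voices busy, STEAL voice 1 (pitch 72, oldest) -> assign | voices=[61 62]
Op 5: note_on(71): all voices busy, STEAL voice 0 (pitch 61, oldest) -> assign | voices=[71 62]
Op 6: note_on(74): all voices busy, STEAL voice 1 (pitch 62, oldest) -> assign | voices=[71 74]
Op 7: note_off(71): free voice 0 | voices=[- 74]
Op 8: note_off(74): free voice 1 | voices=[- -]
Op 9: note_on(76): voice 0 is free -> assigned | voices=[76 -]
Op 10: note_off(76): free voice 0 | voices=[- -]
Op 11: note_on(88): voice 0 is free -> assigned | voices=[88 -]
Op 12: note_on(70): voice 1 is free -> assigned | voices=[88 70]
Op 13: note_on(63): all voices busy, STEAL voice 0 (pitch 88, oldest) -> assign | voices=[63 70]

Answer: 5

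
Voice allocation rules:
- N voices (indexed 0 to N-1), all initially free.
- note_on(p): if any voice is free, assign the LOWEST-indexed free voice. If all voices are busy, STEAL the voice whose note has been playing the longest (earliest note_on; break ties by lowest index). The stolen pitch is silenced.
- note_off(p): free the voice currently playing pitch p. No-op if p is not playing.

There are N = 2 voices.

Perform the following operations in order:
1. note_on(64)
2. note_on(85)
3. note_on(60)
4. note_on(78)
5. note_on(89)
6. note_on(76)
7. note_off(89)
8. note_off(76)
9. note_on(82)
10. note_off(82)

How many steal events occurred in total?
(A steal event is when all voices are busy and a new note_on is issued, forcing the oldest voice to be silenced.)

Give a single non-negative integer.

Answer: 4

Derivation:
Op 1: note_on(64): voice 0 is free -> assigned | voices=[64 -]
Op 2: note_on(85): voice 1 is free -> assigned | voices=[64 85]
Op 3: note_on(60): all voices busy, STEAL voice 0 (pitch 64, oldest) -> assign | voices=[60 85]
Op 4: note_on(78): all voices busy, STEAL voice 1 (pitch 85, oldest) -> assign | voices=[60 78]
Op 5: note_on(89): all voices busy, STEAL voice 0 (pitch 60, oldest) -> assign | voices=[89 78]
Op 6: note_on(76): all voices busy, STEAL voice 1 (pitch 78, oldest) -> assign | voices=[89 76]
Op 7: note_off(89): free voice 0 | voices=[- 76]
Op 8: note_off(76): free voice 1 | voices=[- -]
Op 9: note_on(82): voice 0 is free -> assigned | voices=[82 -]
Op 10: note_off(82): free voice 0 | voices=[- -]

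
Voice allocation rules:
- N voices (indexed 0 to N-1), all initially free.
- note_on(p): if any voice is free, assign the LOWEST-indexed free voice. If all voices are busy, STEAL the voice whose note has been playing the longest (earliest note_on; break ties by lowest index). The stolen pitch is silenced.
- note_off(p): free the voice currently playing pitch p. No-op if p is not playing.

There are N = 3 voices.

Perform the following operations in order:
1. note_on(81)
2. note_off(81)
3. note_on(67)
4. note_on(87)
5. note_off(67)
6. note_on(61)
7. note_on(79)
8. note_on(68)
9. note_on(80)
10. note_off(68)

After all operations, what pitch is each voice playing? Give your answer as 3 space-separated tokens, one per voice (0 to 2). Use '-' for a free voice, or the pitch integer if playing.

Answer: 80 - 79

Derivation:
Op 1: note_on(81): voice 0 is free -> assigned | voices=[81 - -]
Op 2: note_off(81): free voice 0 | voices=[- - -]
Op 3: note_on(67): voice 0 is free -> assigned | voices=[67 - -]
Op 4: note_on(87): voice 1 is free -> assigned | voices=[67 87 -]
Op 5: note_off(67): free voice 0 | voices=[- 87 -]
Op 6: note_on(61): voice 0 is free -> assigned | voices=[61 87 -]
Op 7: note_on(79): voice 2 is free -> assigned | voices=[61 87 79]
Op 8: note_on(68): all voices busy, STEAL voice 1 (pitch 87, oldest) -> assign | voices=[61 68 79]
Op 9: note_on(80): all voices busy, STEAL voice 0 (pitch 61, oldest) -> assign | voices=[80 68 79]
Op 10: note_off(68): free voice 1 | voices=[80 - 79]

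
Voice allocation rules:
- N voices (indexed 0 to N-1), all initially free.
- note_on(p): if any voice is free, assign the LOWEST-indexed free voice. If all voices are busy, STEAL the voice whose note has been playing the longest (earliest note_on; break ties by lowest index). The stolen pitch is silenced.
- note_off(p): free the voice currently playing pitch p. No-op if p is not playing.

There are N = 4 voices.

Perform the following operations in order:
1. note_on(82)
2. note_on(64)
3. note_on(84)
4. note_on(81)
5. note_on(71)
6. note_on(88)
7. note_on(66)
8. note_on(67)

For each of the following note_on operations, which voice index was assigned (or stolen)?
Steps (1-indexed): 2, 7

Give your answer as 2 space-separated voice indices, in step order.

Op 1: note_on(82): voice 0 is free -> assigned | voices=[82 - - -]
Op 2: note_on(64): voice 1 is free -> assigned | voices=[82 64 - -]
Op 3: note_on(84): voice 2 is free -> assigned | voices=[82 64 84 -]
Op 4: note_on(81): voice 3 is free -> assigned | voices=[82 64 84 81]
Op 5: note_on(71): all voices busy, STEAL voice 0 (pitch 82, oldest) -> assign | voices=[71 64 84 81]
Op 6: note_on(88): all voices busy, STEAL voice 1 (pitch 64, oldest) -> assign | voices=[71 88 84 81]
Op 7: note_on(66): all voices busy, STEAL voice 2 (pitch 84, oldest) -> assign | voices=[71 88 66 81]
Op 8: note_on(67): all voices busy, STEAL voice 3 (pitch 81, oldest) -> assign | voices=[71 88 66 67]

Answer: 1 2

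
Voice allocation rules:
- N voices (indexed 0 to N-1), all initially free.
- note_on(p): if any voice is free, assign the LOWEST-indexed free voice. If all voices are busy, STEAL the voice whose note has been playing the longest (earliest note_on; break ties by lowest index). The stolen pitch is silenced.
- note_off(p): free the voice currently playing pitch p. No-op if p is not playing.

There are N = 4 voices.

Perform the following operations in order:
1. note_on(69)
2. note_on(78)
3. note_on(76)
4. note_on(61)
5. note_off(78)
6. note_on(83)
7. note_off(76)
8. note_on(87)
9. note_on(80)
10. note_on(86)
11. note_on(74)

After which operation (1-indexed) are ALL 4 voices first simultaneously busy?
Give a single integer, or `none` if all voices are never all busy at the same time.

Answer: 4

Derivation:
Op 1: note_on(69): voice 0 is free -> assigned | voices=[69 - - -]
Op 2: note_on(78): voice 1 is free -> assigned | voices=[69 78 - -]
Op 3: note_on(76): voice 2 is free -> assigned | voices=[69 78 76 -]
Op 4: note_on(61): voice 3 is free -> assigned | voices=[69 78 76 61]
Op 5: note_off(78): free voice 1 | voices=[69 - 76 61]
Op 6: note_on(83): voice 1 is free -> assigned | voices=[69 83 76 61]
Op 7: note_off(76): free voice 2 | voices=[69 83 - 61]
Op 8: note_on(87): voice 2 is free -> assigned | voices=[69 83 87 61]
Op 9: note_on(80): all voices busy, STEAL voice 0 (pitch 69, oldest) -> assign | voices=[80 83 87 61]
Op 10: note_on(86): all voices busy, STEAL voice 3 (pitch 61, oldest) -> assign | voices=[80 83 87 86]
Op 11: note_on(74): all voices busy, STEAL voice 1 (pitch 83, oldest) -> assign | voices=[80 74 87 86]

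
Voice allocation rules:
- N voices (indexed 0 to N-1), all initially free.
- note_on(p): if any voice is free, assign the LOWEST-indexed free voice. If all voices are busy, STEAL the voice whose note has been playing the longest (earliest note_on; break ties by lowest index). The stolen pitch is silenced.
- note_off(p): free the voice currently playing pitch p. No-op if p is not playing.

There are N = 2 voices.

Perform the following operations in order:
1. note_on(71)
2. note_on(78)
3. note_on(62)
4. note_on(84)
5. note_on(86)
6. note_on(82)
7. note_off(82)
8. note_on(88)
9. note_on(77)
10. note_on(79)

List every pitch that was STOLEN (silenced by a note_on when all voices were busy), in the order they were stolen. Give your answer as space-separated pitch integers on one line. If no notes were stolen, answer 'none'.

Answer: 71 78 62 84 86 88

Derivation:
Op 1: note_on(71): voice 0 is free -> assigned | voices=[71 -]
Op 2: note_on(78): voice 1 is free -> assigned | voices=[71 78]
Op 3: note_on(62): all voices busy, STEAL voice 0 (pitch 71, oldest) -> assign | voices=[62 78]
Op 4: note_on(84): all voices busy, STEAL voice 1 (pitch 78, oldest) -> assign | voices=[62 84]
Op 5: note_on(86): all voices busy, STEAL voice 0 (pitch 62, oldest) -> assign | voices=[86 84]
Op 6: note_on(82): all voices busy, STEAL voice 1 (pitch 84, oldest) -> assign | voices=[86 82]
Op 7: note_off(82): free voice 1 | voices=[86 -]
Op 8: note_on(88): voice 1 is free -> assigned | voices=[86 88]
Op 9: note_on(77): all voices busy, STEAL voice 0 (pitch 86, oldest) -> assign | voices=[77 88]
Op 10: note_on(79): all voices busy, STEAL voice 1 (pitch 88, oldest) -> assign | voices=[77 79]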